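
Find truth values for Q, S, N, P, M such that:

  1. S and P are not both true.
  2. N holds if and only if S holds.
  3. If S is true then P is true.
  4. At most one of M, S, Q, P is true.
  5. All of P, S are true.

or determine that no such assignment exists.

UNSATISFIABLE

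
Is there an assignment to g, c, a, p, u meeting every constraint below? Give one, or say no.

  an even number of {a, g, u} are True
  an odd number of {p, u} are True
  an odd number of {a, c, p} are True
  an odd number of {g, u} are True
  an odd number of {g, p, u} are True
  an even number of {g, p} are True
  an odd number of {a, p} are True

g = False, c = False, a = True, p = False, u = True

{a, g, u}: 2 true → even ✓
{p, u}: 1 true → odd ✓
{a, c, p}: 1 true → odd ✓
{g, u}: 1 true → odd ✓
{g, p, u}: 1 true → odd ✓
{g, p}: 0 true → even ✓
{a, p}: 1 true → odd ✓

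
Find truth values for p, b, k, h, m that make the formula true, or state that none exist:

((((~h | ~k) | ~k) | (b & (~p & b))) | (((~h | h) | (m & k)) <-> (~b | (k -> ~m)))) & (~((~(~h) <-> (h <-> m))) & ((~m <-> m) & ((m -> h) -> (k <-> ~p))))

The formula is unsatisfiable.

The conjunct ~m <-> m is unsatisfiable on its own:
  m=F: evaluates to False.
  m=T: evaluates to False.
So the whole conjunction is unsatisfiable.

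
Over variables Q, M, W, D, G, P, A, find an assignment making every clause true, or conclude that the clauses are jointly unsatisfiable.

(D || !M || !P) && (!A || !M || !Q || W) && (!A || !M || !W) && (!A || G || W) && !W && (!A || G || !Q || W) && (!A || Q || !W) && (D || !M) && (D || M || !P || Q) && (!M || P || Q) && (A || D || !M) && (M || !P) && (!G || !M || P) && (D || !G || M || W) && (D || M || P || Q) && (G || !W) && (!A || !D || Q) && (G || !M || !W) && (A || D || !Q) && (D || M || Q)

Unit clause (!W) forces W = False.
Set Q = False.
Set M = True.
  then (D || !M) forces D = True.
  then (!M || P || Q) forces P = True.
  then (!A || !D || Q) forces A = False.
Set G = True.
All clauses satisfied.

Q = False, M = True, W = False, D = True, G = True, P = True, A = False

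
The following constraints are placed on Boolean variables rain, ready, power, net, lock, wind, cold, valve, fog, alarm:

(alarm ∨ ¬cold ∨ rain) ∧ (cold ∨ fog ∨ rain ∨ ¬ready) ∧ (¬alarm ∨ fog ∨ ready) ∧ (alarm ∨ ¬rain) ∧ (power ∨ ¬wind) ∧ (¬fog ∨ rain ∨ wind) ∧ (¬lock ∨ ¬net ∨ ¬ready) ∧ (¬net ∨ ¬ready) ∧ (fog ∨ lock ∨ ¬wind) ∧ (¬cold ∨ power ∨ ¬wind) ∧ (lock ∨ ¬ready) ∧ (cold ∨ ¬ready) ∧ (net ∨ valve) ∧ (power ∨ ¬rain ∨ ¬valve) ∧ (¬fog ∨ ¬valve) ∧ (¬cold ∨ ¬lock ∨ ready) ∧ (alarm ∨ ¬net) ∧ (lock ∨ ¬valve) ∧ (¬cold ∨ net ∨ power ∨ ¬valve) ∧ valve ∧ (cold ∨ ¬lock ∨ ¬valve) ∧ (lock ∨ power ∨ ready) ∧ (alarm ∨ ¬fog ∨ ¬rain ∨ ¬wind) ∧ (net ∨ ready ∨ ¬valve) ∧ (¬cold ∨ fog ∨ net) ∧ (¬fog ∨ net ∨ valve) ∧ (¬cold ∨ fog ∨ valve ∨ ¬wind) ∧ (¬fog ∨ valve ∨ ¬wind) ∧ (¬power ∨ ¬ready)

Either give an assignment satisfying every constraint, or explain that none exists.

Case valve = True:
  (¬fog ∨ ¬valve) forces fog = False.
  (lock ∨ ¬valve) forces lock = True.
  (cold ∨ ¬lock ∨ ¬valve) forces cold = True.
  (¬cold ∨ ¬lock ∨ ready) forces ready = True.
  (¬lock ∨ ¬net ∨ ¬ready) forces net = False.
  Clause (¬cold ∨ fog ∨ net) is falsified — contradiction.
Case valve = False:
  Clause (valve) is falsified — contradiction.
Both cases fail, so the formula is unsatisfiable.

UNSATISFIABLE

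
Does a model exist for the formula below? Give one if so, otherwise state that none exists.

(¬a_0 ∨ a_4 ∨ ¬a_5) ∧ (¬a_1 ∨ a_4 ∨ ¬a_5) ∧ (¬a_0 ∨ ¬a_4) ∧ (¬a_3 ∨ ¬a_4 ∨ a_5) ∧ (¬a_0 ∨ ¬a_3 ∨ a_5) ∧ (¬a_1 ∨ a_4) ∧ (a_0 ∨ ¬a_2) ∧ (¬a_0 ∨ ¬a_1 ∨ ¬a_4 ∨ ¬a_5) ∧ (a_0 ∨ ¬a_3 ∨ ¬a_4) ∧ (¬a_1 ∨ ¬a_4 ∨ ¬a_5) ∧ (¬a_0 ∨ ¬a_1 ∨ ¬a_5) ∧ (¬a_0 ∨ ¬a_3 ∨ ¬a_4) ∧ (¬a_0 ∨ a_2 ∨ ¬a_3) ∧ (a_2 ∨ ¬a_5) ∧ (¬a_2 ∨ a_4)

a_0=T; a_1=F; a_2=F; a_3=F; a_4=F; a_5=F

Set a_0 = True.
  then (¬a_0 ∨ ¬a_4) forces a_4 = False.
  then (¬a_1 ∨ a_4) forces a_1 = False.
  then (¬a_2 ∨ a_4) forces a_2 = False.
  then (¬a_0 ∨ a_4 ∨ ¬a_5) forces a_5 = False.
  then (¬a_0 ∨ ¬a_3 ∨ a_5) forces a_3 = False.
All clauses satisfied.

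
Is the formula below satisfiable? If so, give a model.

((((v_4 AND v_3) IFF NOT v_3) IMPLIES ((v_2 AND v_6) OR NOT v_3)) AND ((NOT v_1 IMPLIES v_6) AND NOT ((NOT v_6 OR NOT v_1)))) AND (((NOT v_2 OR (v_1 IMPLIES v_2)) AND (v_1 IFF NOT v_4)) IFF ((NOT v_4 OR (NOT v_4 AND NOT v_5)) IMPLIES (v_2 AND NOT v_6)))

Case v_6 = True: the formula simplifies to ((((v_4 AND v_3) IFF NOT v_3) IMPLIES (v_2 OR NOT v_3)) AND NOT (NOT v_1)) AND (((NOT v_2 OR (v_1 IMPLIES v_2)) AND (v_1 IFF NOT v_4)) IFF NOT ((NOT v_4 OR (NOT v_4 AND NOT v_5)))).
  v_1 = True: simplifies to (((v_4 AND v_3) IFF NOT v_3) IMPLIES (v_2 OR NOT v_3)) AND (((NOT v_2 OR v_2) AND NOT v_4) IFF NOT ((NOT v_4 OR (NOT v_4 AND NOT v_5)))).
    v_4 = True: the conjunct ((NOT v_2 OR v_2) AND NOT v_4) IFF NOT ((NOT v_4 OR (NOT v_4 AND NOT v_5))) becomes ((NOT v_2 OR v_2) AND False) IFF NOT False = False.
    v_4 = False: simplifies to (v_3 IMPLIES (v_2 OR NOT v_3)) AND NOT ((NOT v_2 OR v_2)).
      v_2 = True: the conjunct NOT ((NOT v_2 OR v_2)) becomes NOT ((False OR True)) = False.
      v_2 = False: the conjunct NOT ((NOT v_2 OR v_2)) becomes NOT ((True OR False)) = False.
  v_1 = False: the conjunct NOT (NOT v_1) becomes NOT (NOT False) = False.
Case v_6 = False: the conjunct NOT ((NOT v_6 OR NOT v_1)) becomes NOT ((True OR NOT v_1)) = False.
Both cases fail — unsatisfiable.

The formula is unsatisfiable.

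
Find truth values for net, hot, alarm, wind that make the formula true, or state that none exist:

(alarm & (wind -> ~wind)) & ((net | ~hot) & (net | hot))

net: True, hot: True, alarm: True, wind: False

  alarm & (wind -> ~wind) = True
    wind -> ~wind = True
      ~wind = True
  (net | ~hot) & (net | hot) = True
    net | ~hot = True
      ~hot = False
    net | hot = True
Both conjuncts True, so the formula holds.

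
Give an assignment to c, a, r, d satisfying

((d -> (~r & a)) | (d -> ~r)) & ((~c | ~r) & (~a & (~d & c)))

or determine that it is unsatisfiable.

c: True, a: False, r: False, d: False

  (d -> (~r & a)) | (d -> ~r) = True
    d -> (~r & a) = True
      ~r & a = False
        ~r = True
    d -> ~r = True
      ~r = True
  (~c | ~r) & (~a & (~d & c)) = True
    ~c | ~r = True
      ~c = False
      ~r = True
    ~a & (~d & c) = True
      ~a = True
      ~d & c = True
        ~d = True
Both conjuncts True, so the formula holds.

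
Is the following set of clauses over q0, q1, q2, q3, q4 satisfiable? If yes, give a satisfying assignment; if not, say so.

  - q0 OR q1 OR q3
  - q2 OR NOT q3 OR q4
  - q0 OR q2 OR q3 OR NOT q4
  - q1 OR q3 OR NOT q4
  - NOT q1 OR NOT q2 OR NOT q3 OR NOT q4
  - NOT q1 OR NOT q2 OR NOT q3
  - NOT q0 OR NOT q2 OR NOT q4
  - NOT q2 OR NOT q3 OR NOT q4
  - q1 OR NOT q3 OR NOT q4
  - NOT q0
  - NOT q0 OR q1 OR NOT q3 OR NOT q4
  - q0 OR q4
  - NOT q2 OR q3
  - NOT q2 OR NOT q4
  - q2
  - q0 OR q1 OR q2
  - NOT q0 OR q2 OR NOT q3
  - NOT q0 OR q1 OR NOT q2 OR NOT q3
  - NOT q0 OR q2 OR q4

Case q0 = True:
  Clause (NOT q0) is falsified — contradiction.
Case q0 = False:
  (q0 OR q4) forces q4 = True.
  (NOT q2 OR NOT q4) forces q2 = False.
  Clause (q2) is falsified — contradiction.
Both cases fail, so the formula is unsatisfiable.

Unsatisfiable — no assignment works.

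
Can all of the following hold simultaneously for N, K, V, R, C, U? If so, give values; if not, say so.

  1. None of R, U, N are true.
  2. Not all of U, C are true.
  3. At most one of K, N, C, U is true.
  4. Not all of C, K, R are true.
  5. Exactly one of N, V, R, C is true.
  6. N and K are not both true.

N = False, K = False, V = True, R = False, C = False, U = False

  (1) {R, U, N}: 0 true — none ✓
  (2) {U, C}: 0/2 true — not all ✓
  (3) {K, N, C, U}: 0 true — at most one ✓
  (4) {C, K, R}: 0/3 true — not all ✓
  (5) {N, V, R, C}: 1 true — exactly one ✓
  (6) N=F, K=F — not both ✓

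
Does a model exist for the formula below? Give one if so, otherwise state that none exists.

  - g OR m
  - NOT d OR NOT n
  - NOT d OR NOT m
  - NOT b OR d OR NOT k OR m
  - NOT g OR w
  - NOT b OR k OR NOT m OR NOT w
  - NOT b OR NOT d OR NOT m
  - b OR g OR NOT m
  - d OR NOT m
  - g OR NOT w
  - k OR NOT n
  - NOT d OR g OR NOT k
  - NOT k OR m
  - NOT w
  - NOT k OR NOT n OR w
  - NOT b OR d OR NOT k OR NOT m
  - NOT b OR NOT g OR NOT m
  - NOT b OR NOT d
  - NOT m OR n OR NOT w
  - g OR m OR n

The formula is unsatisfiable.

Case w = True:
  Clause (NOT w) is falsified — contradiction.
Case w = False:
  (NOT g OR w) forces g = False.
  (g OR m) forces m = True.
  (NOT d OR NOT m) forces d = False.
  Clause (d OR NOT m) is falsified — contradiction.
Both cases fail, so the formula is unsatisfiable.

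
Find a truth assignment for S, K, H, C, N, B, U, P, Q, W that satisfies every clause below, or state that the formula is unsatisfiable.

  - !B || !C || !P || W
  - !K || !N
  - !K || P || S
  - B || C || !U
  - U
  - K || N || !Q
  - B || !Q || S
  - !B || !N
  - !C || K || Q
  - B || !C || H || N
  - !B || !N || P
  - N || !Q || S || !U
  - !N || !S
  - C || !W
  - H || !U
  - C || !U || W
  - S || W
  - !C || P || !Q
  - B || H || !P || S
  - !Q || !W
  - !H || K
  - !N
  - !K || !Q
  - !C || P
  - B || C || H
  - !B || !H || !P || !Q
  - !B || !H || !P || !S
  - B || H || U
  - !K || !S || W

S = False; K = True; H = True; C = True; N = False; B = False; U = True; P = True; Q = False; W = True

Unit clause (U) forces U = True.
In (H || !U) only H is left, so H = True.
In (!H || K) only K is left, so K = True.
Unit clause (!N) forces N = False.
In (!K || !Q) only !Q is left, so Q = False.
Set S = False.
  then (!K || P || S) forces P = True.
  then (S || W) forces W = True.
  then (C || !W) forces C = True.
Set B = False.
All clauses satisfied.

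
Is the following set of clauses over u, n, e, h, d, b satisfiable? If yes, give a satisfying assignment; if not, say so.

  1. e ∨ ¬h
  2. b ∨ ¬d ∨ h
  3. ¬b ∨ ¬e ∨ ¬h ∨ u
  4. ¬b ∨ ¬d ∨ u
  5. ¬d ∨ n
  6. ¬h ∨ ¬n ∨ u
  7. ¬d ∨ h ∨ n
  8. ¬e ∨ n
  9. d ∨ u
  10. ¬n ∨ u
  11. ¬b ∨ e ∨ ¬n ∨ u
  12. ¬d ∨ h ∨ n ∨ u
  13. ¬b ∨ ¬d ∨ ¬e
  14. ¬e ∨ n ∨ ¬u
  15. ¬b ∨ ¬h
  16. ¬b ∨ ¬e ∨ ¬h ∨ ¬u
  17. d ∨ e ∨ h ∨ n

Set u = True.
Set n = True.
Set e = False.
  then (e ∨ ¬h) forces h = False.
Set d = False.
Set b = True.
All clauses satisfied.

u=T, n=T, e=F, h=F, d=F, b=T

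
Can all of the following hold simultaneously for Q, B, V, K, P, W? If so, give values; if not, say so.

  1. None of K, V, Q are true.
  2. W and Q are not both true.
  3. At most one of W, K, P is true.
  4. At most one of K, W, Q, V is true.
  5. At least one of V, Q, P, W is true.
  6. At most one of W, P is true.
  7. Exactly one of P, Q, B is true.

Q=F, B=T, V=F, K=F, P=F, W=T

  (1) {K, V, Q}: 0 true — none ✓
  (2) W=T, Q=F — not both ✓
  (3) {W, K, P}: 1 true — at most one ✓
  (4) {K, W, Q, V}: 1 true — at most one ✓
  (5) {V, Q, P, W}: 1 true — at least one ✓
  (6) {W, P}: 1 true — at most one ✓
  (7) {P, Q, B}: 1 true — exactly one ✓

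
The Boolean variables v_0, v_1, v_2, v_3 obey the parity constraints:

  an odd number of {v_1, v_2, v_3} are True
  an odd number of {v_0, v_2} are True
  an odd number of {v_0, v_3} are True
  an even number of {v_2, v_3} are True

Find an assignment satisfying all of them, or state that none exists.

v_0 = True, v_1 = True, v_2 = False, v_3 = False

{v_1, v_2, v_3}: 1 true → odd ✓
{v_0, v_2}: 1 true → odd ✓
{v_0, v_3}: 1 true → odd ✓
{v_2, v_3}: 0 true → even ✓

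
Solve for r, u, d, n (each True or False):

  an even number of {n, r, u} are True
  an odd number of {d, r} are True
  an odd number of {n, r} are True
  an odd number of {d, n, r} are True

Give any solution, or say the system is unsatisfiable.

r=T, u=T, d=F, n=F

{n, r, u}: 2 true → even ✓
{d, r}: 1 true → odd ✓
{n, r}: 1 true → odd ✓
{d, n, r}: 1 true → odd ✓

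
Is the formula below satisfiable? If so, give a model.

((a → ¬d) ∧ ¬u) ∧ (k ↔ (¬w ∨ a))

a: False, d: False, k: False, w: True, u: False

  (a → ¬d) ∧ ¬u = True
    a → ¬d = True
      ¬d = True
    ¬u = True
  k ↔ (¬w ∨ a) = True
    ¬w ∨ a = False
      ¬w = False
Both conjuncts True, so the formula holds.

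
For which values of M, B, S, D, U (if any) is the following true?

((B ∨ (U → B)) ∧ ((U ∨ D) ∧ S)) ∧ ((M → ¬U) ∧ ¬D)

M = False; B = True; S = True; D = False; U = True

  (B ∨ (U → B)) ∧ ((U ∨ D) ∧ S) = True
    B ∨ (U → B) = True
      U → B = True
    (U ∨ D) ∧ S = True
      U ∨ D = True
  (M → ¬U) ∧ ¬D = True
    M → ¬U = True
      ¬U = False
    ¬D = True
Both conjuncts True, so the formula holds.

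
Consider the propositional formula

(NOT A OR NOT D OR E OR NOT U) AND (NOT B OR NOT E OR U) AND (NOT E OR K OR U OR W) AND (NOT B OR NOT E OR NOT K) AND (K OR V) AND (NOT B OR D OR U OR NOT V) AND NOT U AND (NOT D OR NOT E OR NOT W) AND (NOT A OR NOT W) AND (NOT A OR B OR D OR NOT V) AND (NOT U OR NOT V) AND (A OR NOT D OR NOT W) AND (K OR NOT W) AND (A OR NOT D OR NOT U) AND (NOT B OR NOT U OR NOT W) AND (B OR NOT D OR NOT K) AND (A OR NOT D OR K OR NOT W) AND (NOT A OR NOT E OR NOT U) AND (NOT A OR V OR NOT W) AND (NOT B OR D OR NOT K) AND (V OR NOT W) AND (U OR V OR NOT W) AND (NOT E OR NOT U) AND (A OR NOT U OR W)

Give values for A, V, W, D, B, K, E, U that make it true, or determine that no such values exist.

A=F; V=T; W=T; D=F; B=F; K=T; E=T; U=F

Unit clause (NOT U) forces U = False.
Set A = False.
Set V = True.
Set W = True.
  then (A OR NOT D OR NOT W) forces D = False.
  then (K OR NOT W) forces K = True.
  then (NOT B OR D OR NOT K) forces B = False.
Set E = True.
All clauses satisfied.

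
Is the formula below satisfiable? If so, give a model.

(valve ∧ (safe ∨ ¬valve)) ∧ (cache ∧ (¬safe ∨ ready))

cache = True, safe = True, valve = True, ready = True

  valve ∧ (safe ∨ ¬valve) = True
    safe ∨ ¬valve = True
      ¬valve = False
  cache ∧ (¬safe ∨ ready) = True
    ¬safe ∨ ready = True
      ¬safe = False
Both conjuncts True, so the formula holds.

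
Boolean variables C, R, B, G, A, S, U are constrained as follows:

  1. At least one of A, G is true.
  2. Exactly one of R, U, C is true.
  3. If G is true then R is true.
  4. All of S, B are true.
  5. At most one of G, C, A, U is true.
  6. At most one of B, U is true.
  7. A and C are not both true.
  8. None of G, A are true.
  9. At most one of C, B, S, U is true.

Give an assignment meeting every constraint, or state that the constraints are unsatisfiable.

Case B = True:
  (4) forces S = True.
  Constraint (9) is violated (B=T, S=T) — contradiction.
Case B = False:
  Constraint (4) is violated (B=F) — contradiction.
Both cases fail — unsatisfiable.

Unsatisfiable — no assignment works.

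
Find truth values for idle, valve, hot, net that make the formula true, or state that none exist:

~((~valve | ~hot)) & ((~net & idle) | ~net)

idle: True; valve: True; hot: True; net: False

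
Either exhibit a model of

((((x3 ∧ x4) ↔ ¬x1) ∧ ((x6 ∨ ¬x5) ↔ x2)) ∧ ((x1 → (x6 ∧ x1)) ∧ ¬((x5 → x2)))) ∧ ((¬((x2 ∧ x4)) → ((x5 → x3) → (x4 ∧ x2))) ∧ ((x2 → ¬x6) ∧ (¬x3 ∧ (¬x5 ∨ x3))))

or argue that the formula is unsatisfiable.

No satisfying assignment exists.

Case x2 = True: the conjunct ¬((x5 → x2)) becomes ¬((x5 → True)) = False.
Case x2 = False: the formula simplifies to ((((x3 ∧ x4) ↔ ¬x1) ∧ ¬((x6 ∨ ¬x5))) ∧ ((x1 → (x6 ∧ x1)) ∧ ¬(¬x5))) ∧ (¬((x5 → x3)) ∧ (¬x3 ∧ (¬x5 ∨ x3))).
  x5 = True: simplifies to ((((x3 ∧ x4) ↔ ¬x1) ∧ ¬x6) ∧ (x1 → (x6 ∧ x1))) ∧ (¬x3 ∧ (¬x3 ∧ x3)).
    x3 = True: the conjunct ¬x3 is False.
    x3 = False: the conjunct x3 is False.
  x5 = False: the conjunct ¬((x6 ∨ ¬x5)) becomes ¬((x6 ∨ True)) = False.
Both cases fail — unsatisfiable.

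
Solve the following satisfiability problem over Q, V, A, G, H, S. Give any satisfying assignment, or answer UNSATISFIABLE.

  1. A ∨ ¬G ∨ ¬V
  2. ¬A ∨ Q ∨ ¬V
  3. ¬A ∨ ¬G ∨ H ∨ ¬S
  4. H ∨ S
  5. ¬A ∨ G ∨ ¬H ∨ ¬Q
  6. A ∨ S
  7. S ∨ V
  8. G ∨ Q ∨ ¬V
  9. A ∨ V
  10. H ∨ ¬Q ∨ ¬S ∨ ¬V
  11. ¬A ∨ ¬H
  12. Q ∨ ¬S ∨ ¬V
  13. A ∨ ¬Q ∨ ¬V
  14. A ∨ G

Q: False, V: False, A: True, G: False, H: False, S: True

Set Q = False.
Try V = True:
  (¬A ∨ Q ∨ ¬V) forces A = False.
  (A ∨ ¬G ∨ ¬V) forces G = False.
  clause (G ∨ Q ∨ ¬V) is falsified — backtrack.
So V = False.
  then (S ∨ V) forces S = True.
  then (A ∨ V) forces A = True.
  then (¬A ∨ ¬H) forces H = False.
  then (¬A ∨ ¬G ∨ H ∨ ¬S) forces G = False.
All clauses satisfied.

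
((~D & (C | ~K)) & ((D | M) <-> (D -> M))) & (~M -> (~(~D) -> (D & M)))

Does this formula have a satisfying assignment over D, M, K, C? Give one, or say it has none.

D=F; M=T; K=F; C=F

  (~D & (C | ~K)) & ((D | M) <-> (D -> M)) = True
    ~D & (C | ~K) = True
      ~D = True
      C | ~K = True
        ~K = True
    (D | M) <-> (D -> M) = True
      D | M = True
      D -> M = True
  ~M -> (~(~D) -> (D & M)) = True
    ~M = False
    ~(~D) -> (D & M) = True
      ~(~D) = False
        ~D = True
      D & M = False
Both conjuncts True, so the formula holds.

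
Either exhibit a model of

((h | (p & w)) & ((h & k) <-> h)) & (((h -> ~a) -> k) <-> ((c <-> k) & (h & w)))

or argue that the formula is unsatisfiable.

h: True, a: True, k: True, p: True, w: True, c: True

  (h | (p & w)) & ((h & k) <-> h) = True
    h | (p & w) = True
      p & w = True
    (h & k) <-> h = True
      h & k = True
  ((h -> ~a) -> k) <-> ((c <-> k) & (h & w)) = True
    (h -> ~a) -> k = True
      h -> ~a = False
        ~a = False
    (c <-> k) & (h & w) = True
      c <-> k = True
      h & w = True
Both conjuncts True, so the formula holds.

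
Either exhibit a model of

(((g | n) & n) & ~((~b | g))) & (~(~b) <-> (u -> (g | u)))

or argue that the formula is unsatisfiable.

g: False, u: False, b: True, n: True

  ((g | n) & n) & ~((~b | g)) = True
    (g | n) & n = True
      g | n = True
    ~((~b | g)) = True
      ~b | g = False
        ~b = False
  ~(~b) <-> (u -> (g | u)) = True
    ~(~b) = True
      ~b = False
    u -> (g | u) = True
      g | u = False
Both conjuncts True, so the formula holds.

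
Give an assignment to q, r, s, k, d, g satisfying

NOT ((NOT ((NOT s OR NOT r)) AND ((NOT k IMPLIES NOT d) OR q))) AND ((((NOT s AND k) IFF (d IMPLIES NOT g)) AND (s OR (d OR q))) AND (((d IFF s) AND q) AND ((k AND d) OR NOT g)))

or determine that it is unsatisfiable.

q=T; r=F; s=F; k=T; d=F; g=F

  NOT ((NOT ((NOT s OR NOT r)) AND ((NOT k IMPLIES NOT d) OR q))) = True
    NOT ((NOT s OR NOT r)) AND ((NOT k IMPLIES NOT d) OR q) = False
      NOT ((NOT s OR NOT r)) = False
        NOT s OR NOT r = True
          NOT s = True
          NOT r = True
      (NOT k IMPLIES NOT d) OR q = True
        NOT k IMPLIES NOT d = True
          NOT k = False
          NOT d = True
  (((NOT s AND k) IFF (d IMPLIES NOT g)) AND (s OR (d OR q))) AND (((d IFF s) AND q) AND ((k AND d) OR NOT g)) = True
    ((NOT s AND k) IFF (d IMPLIES NOT g)) AND (s OR (d OR q)) = True
      (NOT s AND k) IFF (d IMPLIES NOT g) = True
        NOT s AND k = True
          NOT s = True
        d IMPLIES NOT g = True
          NOT g = True
      s OR (d OR q) = True
        d OR q = True
    ((d IFF s) AND q) AND ((k AND d) OR NOT g) = True
      (d IFF s) AND q = True
        d IFF s = True
      (k AND d) OR NOT g = True
        k AND d = False
        NOT g = True
Both conjuncts True, so the formula holds.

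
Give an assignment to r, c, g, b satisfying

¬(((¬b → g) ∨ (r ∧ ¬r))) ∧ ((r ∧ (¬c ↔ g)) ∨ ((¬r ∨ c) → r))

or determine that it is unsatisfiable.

r: True, c: False, g: False, b: False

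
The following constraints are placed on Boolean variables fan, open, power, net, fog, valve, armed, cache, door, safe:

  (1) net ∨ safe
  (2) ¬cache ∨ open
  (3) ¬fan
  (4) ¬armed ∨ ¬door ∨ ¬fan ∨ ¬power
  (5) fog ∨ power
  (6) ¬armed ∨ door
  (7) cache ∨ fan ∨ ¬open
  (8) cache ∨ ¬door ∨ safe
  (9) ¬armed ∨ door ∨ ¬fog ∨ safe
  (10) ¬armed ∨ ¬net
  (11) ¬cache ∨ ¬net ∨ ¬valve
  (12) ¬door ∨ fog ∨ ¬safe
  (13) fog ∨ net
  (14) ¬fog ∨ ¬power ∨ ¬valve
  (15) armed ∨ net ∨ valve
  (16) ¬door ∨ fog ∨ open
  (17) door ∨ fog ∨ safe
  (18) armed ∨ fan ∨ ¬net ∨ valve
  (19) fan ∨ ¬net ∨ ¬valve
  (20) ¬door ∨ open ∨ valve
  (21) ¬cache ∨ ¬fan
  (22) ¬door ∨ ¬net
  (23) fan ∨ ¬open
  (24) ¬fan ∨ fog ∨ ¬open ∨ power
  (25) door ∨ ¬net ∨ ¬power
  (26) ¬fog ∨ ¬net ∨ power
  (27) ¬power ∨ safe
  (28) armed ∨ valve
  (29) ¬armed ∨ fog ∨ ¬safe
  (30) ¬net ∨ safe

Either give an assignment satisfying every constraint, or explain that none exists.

Unit clause (¬fan) forces fan = False.
In (fan ∨ ¬open) only ¬open is left, so open = False.
In (¬cache ∨ open) only ¬cache is left, so cache = False.
Set power = False.
  then (fog ∨ power) forces fog = True.
  then (¬fog ∨ ¬net ∨ power) forces net = False.
  then (net ∨ safe) forces safe = True.
Try valve = False:
  (armed ∨ net ∨ valve) forces armed = True.
  (¬armed ∨ door) forces door = True.
  clause (¬door ∨ open ∨ valve) is falsified — backtrack.
So valve = True.
Set armed = False.
Set door = False.
All clauses satisfied.

fan = False; open = False; power = False; net = False; fog = True; valve = True; armed = False; cache = False; door = False; safe = True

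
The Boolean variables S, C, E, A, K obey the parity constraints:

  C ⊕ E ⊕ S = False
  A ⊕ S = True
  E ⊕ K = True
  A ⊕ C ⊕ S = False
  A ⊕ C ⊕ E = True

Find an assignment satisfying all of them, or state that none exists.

S = False; C = True; E = True; A = True; K = False

C ⊕ E ⊕ S = T ⊕ T ⊕ F = False ✓
A ⊕ S = T ⊕ F = True ✓
E ⊕ K = T ⊕ F = True ✓
A ⊕ C ⊕ S = T ⊕ T ⊕ F = False ✓
A ⊕ C ⊕ E = T ⊕ T ⊕ T = True ✓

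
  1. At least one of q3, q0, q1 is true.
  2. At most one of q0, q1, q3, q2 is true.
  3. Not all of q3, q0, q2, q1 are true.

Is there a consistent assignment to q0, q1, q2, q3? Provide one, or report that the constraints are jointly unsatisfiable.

q0=F; q1=T; q2=F; q3=F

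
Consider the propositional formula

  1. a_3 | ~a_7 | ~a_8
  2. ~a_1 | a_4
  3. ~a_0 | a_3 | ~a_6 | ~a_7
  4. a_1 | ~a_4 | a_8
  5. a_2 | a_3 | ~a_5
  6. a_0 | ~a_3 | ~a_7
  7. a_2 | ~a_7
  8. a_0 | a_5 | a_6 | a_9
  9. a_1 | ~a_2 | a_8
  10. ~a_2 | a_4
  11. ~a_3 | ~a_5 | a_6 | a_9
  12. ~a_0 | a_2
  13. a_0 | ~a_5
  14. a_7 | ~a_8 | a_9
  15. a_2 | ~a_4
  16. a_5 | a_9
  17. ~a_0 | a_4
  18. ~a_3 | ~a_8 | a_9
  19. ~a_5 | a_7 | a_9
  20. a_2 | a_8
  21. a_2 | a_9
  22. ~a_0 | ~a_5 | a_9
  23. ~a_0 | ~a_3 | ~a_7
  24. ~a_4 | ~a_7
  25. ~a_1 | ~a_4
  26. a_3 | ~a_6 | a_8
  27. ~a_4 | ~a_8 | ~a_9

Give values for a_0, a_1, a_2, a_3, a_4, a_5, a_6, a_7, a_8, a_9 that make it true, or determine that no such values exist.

a_0: False, a_1: False, a_2: False, a_3: True, a_4: False, a_5: False, a_6: False, a_7: False, a_8: True, a_9: True

Set a_0 = False.
  then (a_0 | ~a_5) forces a_5 = False.
  then (a_5 | a_9) forces a_9 = True.
Try a_1 = True:
  (~a_1 | a_4) forces a_4 = True.
  clause (~a_1 | ~a_4) is falsified — backtrack.
So a_1 = False.
Try a_2 = True:
  (a_1 | ~a_2 | a_8) forces a_8 = True.
  (~a_2 | a_4) forces a_4 = True.
  clause (~a_4 | ~a_8 | ~a_9) is falsified — backtrack.
So a_2 = False.
  then (a_2 | ~a_7) forces a_7 = False.
  then (a_2 | ~a_4) forces a_4 = False.
  then (a_2 | a_8) forces a_8 = True.
Set a_3 = True.
Set a_6 = False.
All clauses satisfied.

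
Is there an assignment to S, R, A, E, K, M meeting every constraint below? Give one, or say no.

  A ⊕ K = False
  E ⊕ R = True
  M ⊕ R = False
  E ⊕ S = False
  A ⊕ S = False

S: True; R: False; A: True; E: True; K: True; M: False

A ⊕ K = T ⊕ T = False ✓
E ⊕ R = T ⊕ F = True ✓
M ⊕ R = F ⊕ F = False ✓
E ⊕ S = T ⊕ T = False ✓
A ⊕ S = T ⊕ T = False ✓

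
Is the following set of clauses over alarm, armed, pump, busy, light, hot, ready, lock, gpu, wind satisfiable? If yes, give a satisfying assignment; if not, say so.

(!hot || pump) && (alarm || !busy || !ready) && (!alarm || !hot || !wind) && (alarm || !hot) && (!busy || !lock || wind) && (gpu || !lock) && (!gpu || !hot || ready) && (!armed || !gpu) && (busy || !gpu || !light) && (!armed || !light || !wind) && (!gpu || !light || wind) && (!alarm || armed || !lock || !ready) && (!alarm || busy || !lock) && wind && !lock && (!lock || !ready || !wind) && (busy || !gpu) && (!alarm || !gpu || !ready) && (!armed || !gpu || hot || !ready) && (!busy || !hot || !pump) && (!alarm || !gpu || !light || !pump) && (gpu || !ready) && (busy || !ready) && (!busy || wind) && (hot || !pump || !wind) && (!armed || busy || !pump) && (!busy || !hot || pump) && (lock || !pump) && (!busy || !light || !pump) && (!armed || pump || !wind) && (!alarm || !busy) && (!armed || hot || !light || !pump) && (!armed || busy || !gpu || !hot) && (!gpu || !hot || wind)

Unit clause (wind) forces wind = True.
Unit clause (!lock) forces lock = False.
In (lock || !pump) only !pump is left, so pump = False.
In (!armed || pump || !wind) only !armed is left, so armed = False.
In (!hot || pump) only !hot is left, so hot = False.
Set alarm = False.
Set busy = False.
  then (busy || !gpu) forces gpu = False.
  then (gpu || !ready) forces ready = False.
Set light = True.
All clauses satisfied.

alarm = False, armed = False, pump = False, busy = False, light = True, hot = False, ready = False, lock = False, gpu = False, wind = True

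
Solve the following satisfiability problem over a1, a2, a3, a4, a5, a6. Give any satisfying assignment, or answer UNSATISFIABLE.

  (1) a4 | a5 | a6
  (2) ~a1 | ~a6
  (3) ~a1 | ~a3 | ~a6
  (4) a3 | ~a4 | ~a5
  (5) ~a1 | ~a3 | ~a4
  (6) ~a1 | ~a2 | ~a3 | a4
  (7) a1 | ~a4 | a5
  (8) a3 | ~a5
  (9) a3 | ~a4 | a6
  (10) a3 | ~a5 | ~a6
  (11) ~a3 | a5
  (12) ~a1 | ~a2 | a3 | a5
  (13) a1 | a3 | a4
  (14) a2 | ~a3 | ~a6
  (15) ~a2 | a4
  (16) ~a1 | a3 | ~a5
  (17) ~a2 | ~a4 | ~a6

a1 = False, a2 = True, a3 = True, a4 = True, a5 = True, a6 = False

Set a1 = False.
Set a2 = True.
  then (~a2 | a4) forces a4 = True.
  then (~a2 | ~a4 | ~a6) forces a6 = False.
  then (a1 | ~a4 | a5) forces a5 = True.
  then (a3 | ~a5) forces a3 = True.
All clauses satisfied.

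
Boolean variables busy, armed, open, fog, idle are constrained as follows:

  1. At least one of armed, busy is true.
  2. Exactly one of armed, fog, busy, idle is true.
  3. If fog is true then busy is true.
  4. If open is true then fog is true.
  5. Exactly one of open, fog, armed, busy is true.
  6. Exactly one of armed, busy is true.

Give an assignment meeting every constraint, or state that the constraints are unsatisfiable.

busy=T, armed=F, open=F, fog=F, idle=F

  (1) {armed, busy}: 1 true — at least one ✓
  (2) {armed, fog, busy, idle}: 1 true — exactly one ✓
  (3) fog=F ⇒ busy: vacuous ✓
  (4) open=F ⇒ fog: vacuous ✓
  (5) {open, fog, armed, busy}: 1 true — exactly one ✓
  (6) {armed, busy}: 1 true — exactly one ✓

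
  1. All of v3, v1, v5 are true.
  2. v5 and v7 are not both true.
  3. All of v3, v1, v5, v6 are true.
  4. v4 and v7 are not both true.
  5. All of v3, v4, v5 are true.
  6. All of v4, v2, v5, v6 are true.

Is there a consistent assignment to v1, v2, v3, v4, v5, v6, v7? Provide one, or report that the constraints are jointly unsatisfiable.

v1 = True, v2 = True, v3 = True, v4 = True, v5 = True, v6 = True, v7 = False

  (1) {v3, v1, v5}: all 3 true ✓
  (2) v5=T, v7=F — not both ✓
  (3) {v3, v1, v5, v6}: all 4 true ✓
  (4) v4=T, v7=F — not both ✓
  (5) {v3, v4, v5}: all 3 true ✓
  (6) {v4, v2, v5, v6}: all 4 true ✓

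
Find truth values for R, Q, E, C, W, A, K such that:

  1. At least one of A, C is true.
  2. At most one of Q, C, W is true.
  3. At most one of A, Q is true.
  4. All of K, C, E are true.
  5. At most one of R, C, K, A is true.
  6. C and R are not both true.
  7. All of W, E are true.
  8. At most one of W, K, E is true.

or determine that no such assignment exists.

No satisfying assignment exists.

Case E = True:
  (4) forces K = True.
  Constraint (8) is violated (K=T, E=T) — contradiction.
Case E = False:
  Constraint (4) is violated (E=F) — contradiction.
Both cases fail — unsatisfiable.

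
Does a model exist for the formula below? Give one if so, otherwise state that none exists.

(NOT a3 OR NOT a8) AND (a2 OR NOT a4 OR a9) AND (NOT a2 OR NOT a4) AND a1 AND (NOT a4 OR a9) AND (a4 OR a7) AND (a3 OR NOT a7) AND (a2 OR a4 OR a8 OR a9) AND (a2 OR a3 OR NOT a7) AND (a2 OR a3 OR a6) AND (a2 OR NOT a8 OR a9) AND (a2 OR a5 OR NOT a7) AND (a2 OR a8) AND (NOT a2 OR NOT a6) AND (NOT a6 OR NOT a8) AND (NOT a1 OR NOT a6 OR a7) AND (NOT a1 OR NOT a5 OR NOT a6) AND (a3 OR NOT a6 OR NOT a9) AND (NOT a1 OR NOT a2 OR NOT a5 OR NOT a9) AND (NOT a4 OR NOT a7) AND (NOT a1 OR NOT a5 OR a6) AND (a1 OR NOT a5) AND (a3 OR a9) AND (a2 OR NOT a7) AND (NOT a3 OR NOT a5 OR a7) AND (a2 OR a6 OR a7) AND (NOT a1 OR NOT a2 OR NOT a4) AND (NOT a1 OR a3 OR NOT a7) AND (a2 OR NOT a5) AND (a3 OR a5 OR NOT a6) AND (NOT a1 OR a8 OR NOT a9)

a1: True, a2: True, a3: True, a4: False, a5: False, a6: False, a7: True, a8: False, a9: False

Unit clause (a1) forces a1 = True.
Set a2 = True.
  then (NOT a2 OR NOT a4) forces a4 = False.
  then (a4 OR a7) forces a7 = True.
  then (a3 OR NOT a7) forces a3 = True.
  then (NOT a2 OR NOT a6) forces a6 = False.
  then (NOT a1 OR NOT a5 OR a6) forces a5 = False.
  then (NOT a3 OR NOT a8) forces a8 = False.
  then (NOT a1 OR a8 OR NOT a9) forces a9 = False.
All clauses satisfied.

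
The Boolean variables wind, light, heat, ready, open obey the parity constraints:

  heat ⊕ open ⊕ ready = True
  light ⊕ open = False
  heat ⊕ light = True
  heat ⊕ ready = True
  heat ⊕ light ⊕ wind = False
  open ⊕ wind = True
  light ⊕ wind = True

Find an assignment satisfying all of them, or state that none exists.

wind=T; light=F; heat=T; ready=F; open=F

heat ⊕ open ⊕ ready = T ⊕ F ⊕ F = True ✓
light ⊕ open = F ⊕ F = False ✓
heat ⊕ light = T ⊕ F = True ✓
heat ⊕ ready = T ⊕ F = True ✓
heat ⊕ light ⊕ wind = T ⊕ F ⊕ T = False ✓
open ⊕ wind = F ⊕ T = True ✓
light ⊕ wind = F ⊕ T = True ✓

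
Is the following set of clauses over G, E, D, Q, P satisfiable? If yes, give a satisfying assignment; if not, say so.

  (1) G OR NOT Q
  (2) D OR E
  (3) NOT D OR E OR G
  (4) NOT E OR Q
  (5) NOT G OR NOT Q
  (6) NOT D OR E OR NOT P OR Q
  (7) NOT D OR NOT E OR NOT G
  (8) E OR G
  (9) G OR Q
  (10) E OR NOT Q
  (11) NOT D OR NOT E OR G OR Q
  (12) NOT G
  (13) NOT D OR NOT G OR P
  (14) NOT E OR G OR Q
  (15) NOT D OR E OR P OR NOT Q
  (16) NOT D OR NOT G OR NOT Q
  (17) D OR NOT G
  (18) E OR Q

Unsatisfiable

Case G = True:
  Clause (NOT G) is falsified — contradiction.
Case G = False:
  (G OR NOT Q) forces Q = False.
  Clause (G OR Q) is falsified — contradiction.
Both cases fail, so the formula is unsatisfiable.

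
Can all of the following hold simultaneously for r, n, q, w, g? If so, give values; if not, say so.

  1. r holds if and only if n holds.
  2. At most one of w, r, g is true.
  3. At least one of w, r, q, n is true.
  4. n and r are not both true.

r=F, n=F, q=T, w=F, g=T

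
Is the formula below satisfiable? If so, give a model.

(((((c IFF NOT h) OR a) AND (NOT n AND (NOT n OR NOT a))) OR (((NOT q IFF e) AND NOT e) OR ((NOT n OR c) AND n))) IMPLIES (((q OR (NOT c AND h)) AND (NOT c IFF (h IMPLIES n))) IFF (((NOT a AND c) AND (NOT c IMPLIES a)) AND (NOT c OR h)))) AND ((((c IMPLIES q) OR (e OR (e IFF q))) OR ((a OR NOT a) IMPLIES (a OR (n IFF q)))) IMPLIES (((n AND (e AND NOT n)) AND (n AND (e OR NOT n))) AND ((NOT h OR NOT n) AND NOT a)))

The conjunct (((c IMPLIES q) OR (e OR (e IFF q))) OR ((a OR NOT a) IMPLIES (a OR (n IFF q)))) IMPLIES (((n AND (e AND NOT n)) AND (n AND (e OR NOT n))) AND ((NOT h OR NOT n) AND NOT a)) is unsatisfiable on its own:
  a = True: this becomes (((c IMPLIES q) OR (e OR (e IFF q))) OR True) IMPLIES (((n AND (e AND NOT n)) AND (n AND (e OR NOT n))) AND False) = False.
  a = False: simplifies to (((c IMPLIES q) OR (e OR (e IFF q))) OR (n IFF q)) IMPLIES (((n AND (e AND NOT n)) AND (n AND (e OR NOT n))) AND (NOT h OR NOT n)).
    e = True: simplifies to ((n AND NOT n) AND n) AND (NOT h OR NOT n).
      n = True: the conjunct NOT n is False.
      n = False: the conjunct n is False.
    e = False: simplifies to NOT ((((c IMPLIES q) OR NOT q) OR (n IFF q))).
      q = True: this becomes NOT ((True OR n)) = False.
      q = False: this becomes NOT ((True OR NOT n)) = False.
So the whole conjunction is unsatisfiable.

Unsatisfiable — no assignment works.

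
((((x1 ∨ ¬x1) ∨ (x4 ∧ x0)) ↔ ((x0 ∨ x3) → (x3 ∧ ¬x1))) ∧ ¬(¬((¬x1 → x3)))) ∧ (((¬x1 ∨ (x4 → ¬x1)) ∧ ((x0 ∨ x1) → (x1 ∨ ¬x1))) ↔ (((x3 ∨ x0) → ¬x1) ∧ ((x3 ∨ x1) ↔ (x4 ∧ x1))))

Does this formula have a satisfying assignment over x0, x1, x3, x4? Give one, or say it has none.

Case x1 = True: the formula simplifies to ¬((x0 ∨ x3)) ∧ (¬x4 ↔ (¬((x3 ∨ x0)) ∧ x4)).
  x4 = True: simplifies to ¬((x0 ∨ x3)) ∧ (x3 ∨ x0).
    x0 = True: the conjunct ¬((x0 ∨ x3)) becomes ¬((True ∨ x3)) = False.
    x0 = False: simplifies to ¬x3 ∧ x3.
      x3 = True: the conjunct ¬x3 is False.
      x3 = False: the conjunct x3 is False.
  x4 = False: the conjunct ¬x4 ↔ (¬((x3 ∨ x0)) ∧ x4) becomes ¬False ↔ (¬((x3 ∨ x0)) ∧ False) = False.
Case x1 = False: the formula simplifies to (((x0 ∨ x3) → x3) ∧ ¬(¬x3)) ∧ ¬x3.
  x3 = True: the conjunct ¬x3 is False.
  x3 = False: the conjunct ¬(¬x3) becomes ¬(¬False) = False.
Both cases fail — unsatisfiable.

No satisfying assignment exists.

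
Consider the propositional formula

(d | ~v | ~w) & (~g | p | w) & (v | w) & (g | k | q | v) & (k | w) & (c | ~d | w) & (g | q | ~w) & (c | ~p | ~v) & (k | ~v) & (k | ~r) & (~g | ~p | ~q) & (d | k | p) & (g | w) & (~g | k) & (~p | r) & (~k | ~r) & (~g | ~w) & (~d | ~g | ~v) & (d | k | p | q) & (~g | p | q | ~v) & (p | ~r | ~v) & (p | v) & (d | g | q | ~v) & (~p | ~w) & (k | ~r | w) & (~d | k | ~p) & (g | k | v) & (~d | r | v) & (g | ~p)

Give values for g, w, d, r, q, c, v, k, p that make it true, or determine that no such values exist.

Try g = True:
  (~g | k) forces k = True.
  (~k | ~r) forces r = False.
  (~p | r) forces p = False.
  (~g | p | w) forces w = True.
  clause (~g | ~w) is falsified — backtrack.
So g = False.
  then (g | w) forces w = True.
  then (~p | ~w) forces p = False.
  then (g | q | ~w) forces q = True.
  then (p | v) forces v = True.
  then (d | ~v | ~w) forces d = True.
  then (k | ~v) forces k = True.
  then (~k | ~r) forces r = False.
Set c = False.
All clauses satisfied.

g: False; w: True; d: True; r: False; q: True; c: False; v: True; k: True; p: False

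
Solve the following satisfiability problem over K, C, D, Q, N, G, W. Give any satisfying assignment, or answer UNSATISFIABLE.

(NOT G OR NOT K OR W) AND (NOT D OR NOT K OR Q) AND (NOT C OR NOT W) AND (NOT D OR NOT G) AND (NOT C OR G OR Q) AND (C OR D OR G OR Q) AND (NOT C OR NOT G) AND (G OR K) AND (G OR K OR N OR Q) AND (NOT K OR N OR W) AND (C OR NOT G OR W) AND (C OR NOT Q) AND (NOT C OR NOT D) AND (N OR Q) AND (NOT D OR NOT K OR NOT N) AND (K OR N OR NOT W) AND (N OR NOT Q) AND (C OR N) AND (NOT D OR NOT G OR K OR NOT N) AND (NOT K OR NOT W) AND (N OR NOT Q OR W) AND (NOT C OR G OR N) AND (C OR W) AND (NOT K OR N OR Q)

K=T, C=T, D=F, Q=T, N=T, G=F, W=F

Set K = True.
  then (NOT K OR NOT W) forces W = False.
  then (C OR W) forces C = True.
  then (NOT G OR NOT K OR W) forces G = False.
  then (NOT C OR G OR Q) forces Q = True.
  then (NOT K OR N OR W) forces N = True.
  then (NOT C OR NOT D) forces D = False.
All clauses satisfied.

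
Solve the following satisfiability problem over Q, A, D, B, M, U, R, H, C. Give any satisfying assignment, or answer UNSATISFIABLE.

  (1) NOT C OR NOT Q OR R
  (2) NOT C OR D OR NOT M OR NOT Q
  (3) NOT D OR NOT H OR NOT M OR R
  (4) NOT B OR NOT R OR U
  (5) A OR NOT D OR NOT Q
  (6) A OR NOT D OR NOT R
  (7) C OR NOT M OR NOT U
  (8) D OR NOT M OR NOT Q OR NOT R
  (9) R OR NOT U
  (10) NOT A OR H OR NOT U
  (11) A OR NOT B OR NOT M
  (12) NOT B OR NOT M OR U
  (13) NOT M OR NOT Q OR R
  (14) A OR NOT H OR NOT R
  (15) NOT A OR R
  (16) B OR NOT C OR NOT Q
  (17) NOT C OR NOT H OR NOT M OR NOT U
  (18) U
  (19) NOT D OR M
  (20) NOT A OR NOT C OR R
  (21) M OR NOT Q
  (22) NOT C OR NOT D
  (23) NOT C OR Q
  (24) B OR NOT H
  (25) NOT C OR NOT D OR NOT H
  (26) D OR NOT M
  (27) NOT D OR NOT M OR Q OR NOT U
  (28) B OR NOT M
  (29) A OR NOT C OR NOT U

Q: False, A: False, D: False, B: True, M: False, U: True, R: True, H: False, C: False

Unit clause (U) forces U = True.
In (R OR NOT U) only R is left, so R = True.
Set Q = False.
  then (NOT C OR Q) forces C = False.
  then (C OR NOT M OR NOT U) forces M = False.
  then (NOT D OR M) forces D = False.
Set A = False.
  then (A OR NOT H OR NOT R) forces H = False.
Set B = True.
All clauses satisfied.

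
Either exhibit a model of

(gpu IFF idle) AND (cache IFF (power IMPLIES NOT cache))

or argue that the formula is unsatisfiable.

power = False, gpu = False, cache = True, idle = False

  gpu IFF idle = True
  cache IFF (power IMPLIES NOT cache) = True
    power IMPLIES NOT cache = True
      NOT cache = False
Both conjuncts True, so the formula holds.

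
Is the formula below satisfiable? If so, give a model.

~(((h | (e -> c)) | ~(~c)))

h=F, e=T, c=F

  ~(((h | (e -> c)) | ~(~c))) = True
    (h | (e -> c)) | ~(~c) = False
      h | (e -> c) = False
        e -> c = False
      ~(~c) = False
        ~c = True
The formula evaluates to True.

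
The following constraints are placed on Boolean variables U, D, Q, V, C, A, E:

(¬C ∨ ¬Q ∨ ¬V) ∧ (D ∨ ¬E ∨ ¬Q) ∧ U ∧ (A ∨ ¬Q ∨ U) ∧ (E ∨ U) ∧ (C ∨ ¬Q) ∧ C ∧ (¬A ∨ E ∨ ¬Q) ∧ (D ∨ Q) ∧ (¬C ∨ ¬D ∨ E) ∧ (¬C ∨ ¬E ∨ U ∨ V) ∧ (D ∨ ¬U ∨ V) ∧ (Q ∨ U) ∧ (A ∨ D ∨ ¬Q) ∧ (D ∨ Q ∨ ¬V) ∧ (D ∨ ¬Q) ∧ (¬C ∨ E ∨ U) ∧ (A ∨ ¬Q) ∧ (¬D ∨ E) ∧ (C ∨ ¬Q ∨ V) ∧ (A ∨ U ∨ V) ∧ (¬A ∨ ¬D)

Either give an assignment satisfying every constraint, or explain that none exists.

U = True, D = True, Q = False, V = True, C = True, A = False, E = True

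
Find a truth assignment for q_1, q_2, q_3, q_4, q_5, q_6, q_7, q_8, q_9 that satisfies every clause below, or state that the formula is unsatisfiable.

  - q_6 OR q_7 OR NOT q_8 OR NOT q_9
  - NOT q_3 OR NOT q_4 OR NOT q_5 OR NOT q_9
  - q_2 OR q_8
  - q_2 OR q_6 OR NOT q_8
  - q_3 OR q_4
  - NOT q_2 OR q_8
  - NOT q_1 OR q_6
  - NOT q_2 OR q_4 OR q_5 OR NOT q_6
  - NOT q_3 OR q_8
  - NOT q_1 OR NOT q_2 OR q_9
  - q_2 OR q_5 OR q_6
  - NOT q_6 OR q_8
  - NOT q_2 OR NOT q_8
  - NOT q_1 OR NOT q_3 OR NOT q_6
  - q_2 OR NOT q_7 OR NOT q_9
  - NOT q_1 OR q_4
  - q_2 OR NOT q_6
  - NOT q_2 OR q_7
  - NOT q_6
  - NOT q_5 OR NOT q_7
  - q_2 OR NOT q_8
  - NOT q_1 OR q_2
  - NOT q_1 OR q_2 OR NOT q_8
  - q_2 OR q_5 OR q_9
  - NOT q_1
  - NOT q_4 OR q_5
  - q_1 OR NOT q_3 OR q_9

Case q_2 = True:
  (NOT q_2 OR q_8) forces q_8 = True.
  Clause (NOT q_2 OR NOT q_8) is falsified — contradiction.
Case q_2 = False:
  (q_2 OR q_8) forces q_8 = True.
  Clause (q_2 OR NOT q_8) is falsified — contradiction.
Both cases fail, so the formula is unsatisfiable.

The formula is unsatisfiable.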